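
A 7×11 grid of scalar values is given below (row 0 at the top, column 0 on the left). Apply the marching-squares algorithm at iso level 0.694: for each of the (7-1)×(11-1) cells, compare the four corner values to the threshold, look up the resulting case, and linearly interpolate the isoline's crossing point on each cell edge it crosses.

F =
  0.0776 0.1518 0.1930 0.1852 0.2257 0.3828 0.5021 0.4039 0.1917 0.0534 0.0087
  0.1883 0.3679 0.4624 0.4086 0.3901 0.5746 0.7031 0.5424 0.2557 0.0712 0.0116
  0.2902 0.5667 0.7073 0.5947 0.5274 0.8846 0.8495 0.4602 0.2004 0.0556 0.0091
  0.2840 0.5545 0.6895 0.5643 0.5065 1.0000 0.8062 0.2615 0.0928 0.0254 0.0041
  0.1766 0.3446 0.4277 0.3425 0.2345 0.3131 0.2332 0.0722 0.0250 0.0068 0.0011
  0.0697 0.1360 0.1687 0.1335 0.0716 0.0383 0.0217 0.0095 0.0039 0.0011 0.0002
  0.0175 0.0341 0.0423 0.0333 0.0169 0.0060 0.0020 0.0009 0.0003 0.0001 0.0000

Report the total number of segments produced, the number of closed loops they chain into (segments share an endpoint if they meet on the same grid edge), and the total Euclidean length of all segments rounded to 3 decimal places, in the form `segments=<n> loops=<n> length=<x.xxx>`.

cell (0,5): code 0100 → (0.955,6.000)–(1.000,5.929)
cell (0,6): code 1000 → (1.000,6.057)–(0.955,6.000)
cell (1,1): code 0100 → (1.946,2.000)–(2.000,1.905)
cell (1,2): code 1000 → (2.000,2.118)–(1.946,2.000)
cell (1,4): code 0100 → (1.385,5.000)–(2.000,4.466)
cell (1,5): code 1110 → (1.000,5.929)–(1.385,5.000)
cell (1,6): code 1001 → (2.000,6.399)–(1.000,6.057)
cell (2,1): code 0010 → (2.000,1.905)–(2.747,2.000)
cell (2,2): code 0001 → (2.747,2.000)–(2.000,2.118)
cell (2,4): code 0110 → (2.000,4.466)–(3.000,4.380)
cell (2,6): code 1001 → (3.000,6.206)–(2.000,6.399)
cell (3,4): code 0010 → (3.000,4.380)–(3.445,5.000)
cell (3,5): code 0011 → (3.445,5.000)–(3.196,6.000)
cell (3,6): code 0001 → (3.196,6.000)–(3.000,6.206)
total: 14 segments, chained into 2 closed loop(s), length Σ = 8.882994

segments=14 loops=2 length=8.883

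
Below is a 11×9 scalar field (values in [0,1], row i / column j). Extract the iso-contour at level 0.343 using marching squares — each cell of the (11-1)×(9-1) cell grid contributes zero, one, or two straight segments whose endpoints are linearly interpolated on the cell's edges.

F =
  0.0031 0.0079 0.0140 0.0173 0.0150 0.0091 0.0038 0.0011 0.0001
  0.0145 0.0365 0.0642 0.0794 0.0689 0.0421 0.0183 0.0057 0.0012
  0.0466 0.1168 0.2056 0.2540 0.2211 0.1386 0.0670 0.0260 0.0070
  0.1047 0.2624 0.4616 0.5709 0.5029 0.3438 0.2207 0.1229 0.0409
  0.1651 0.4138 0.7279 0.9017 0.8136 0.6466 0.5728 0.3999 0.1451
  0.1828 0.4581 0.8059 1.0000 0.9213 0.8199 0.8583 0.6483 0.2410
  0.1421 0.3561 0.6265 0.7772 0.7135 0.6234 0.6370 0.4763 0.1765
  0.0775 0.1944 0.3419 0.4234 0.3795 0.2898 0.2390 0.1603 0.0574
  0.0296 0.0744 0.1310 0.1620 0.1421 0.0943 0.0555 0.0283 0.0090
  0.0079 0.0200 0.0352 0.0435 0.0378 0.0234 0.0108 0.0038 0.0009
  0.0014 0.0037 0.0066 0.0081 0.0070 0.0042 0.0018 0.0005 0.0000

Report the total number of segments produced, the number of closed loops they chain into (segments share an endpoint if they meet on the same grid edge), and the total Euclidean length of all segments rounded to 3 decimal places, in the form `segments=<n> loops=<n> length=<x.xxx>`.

cell (2,1): code 0100 → (2.537,2.000)–(3.000,1.405)
cell (2,2): code 1100 → (2.281,3.000)–(2.537,2.000)
cell (2,3): code 1100 → (2.433,4.000)–(2.281,3.000)
cell (2,4): code 1100 → (2.996,5.000)–(2.433,4.000)
cell (2,5): code 1000 → (3.000,5.006)–(2.996,5.000)
cell (3,0): code 0100 → (3.532,1.000)–(4.000,0.715)
cell (3,1): code 1110 → (3.000,1.405)–(3.532,1.000)
cell (3,5): code 1101 → (3.347,6.000)–(3.000,5.006)
cell (3,6): code 1100 → (3.795,7.000)–(3.347,6.000)
cell (3,7): code 1000 → (4.000,7.223)–(3.795,7.000)
cell (4,0): code 0110 → (4.000,0.715)–(5.000,0.582)
cell (4,7): code 1001 → (5.000,7.750)–(4.000,7.223)
cell (5,0): code 0110 → (5.000,0.582)–(6.000,0.939)
cell (5,7): code 1001 → (6.000,7.445)–(5.000,7.750)
cell (6,0): code 0010 → (6.000,0.939)–(6.081,1.000)
cell (6,1): code 0011 → (6.081,1.000)–(6.996,2.000)
cell (6,2): code 0111 → (6.996,2.000)–(7.000,2.013)
cell (6,4): code 1011 → (7.000,4.407)–(6.841,5.000)
cell (6,5): code 0011 → (6.841,5.000)–(6.739,6.000)
cell (6,6): code 0011 → (6.739,6.000)–(6.422,7.000)
cell (6,7): code 0001 → (6.422,7.000)–(6.000,7.445)
cell (7,2): code 0010 → (7.000,2.013)–(7.308,3.000)
cell (7,3): code 0011 → (7.308,3.000)–(7.154,4.000)
cell (7,4): code 0001 → (7.154,4.000)–(7.000,4.407)
total: 24 segments, chained into 1 closed loop(s), length Σ = 19.099508

segments=24 loops=1 length=19.100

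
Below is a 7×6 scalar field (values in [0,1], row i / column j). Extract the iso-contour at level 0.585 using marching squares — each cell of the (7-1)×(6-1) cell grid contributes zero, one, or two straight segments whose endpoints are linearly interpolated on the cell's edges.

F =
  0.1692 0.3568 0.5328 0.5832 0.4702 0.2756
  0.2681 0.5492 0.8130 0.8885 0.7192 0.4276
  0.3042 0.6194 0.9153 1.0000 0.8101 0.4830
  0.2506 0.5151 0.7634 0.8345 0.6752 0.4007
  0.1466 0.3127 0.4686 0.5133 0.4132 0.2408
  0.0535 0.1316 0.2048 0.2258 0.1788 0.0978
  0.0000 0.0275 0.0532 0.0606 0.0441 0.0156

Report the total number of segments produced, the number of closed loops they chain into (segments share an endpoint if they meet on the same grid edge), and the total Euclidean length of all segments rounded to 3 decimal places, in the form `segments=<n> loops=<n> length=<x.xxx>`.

cell (0,1): code 0100 → (0.186,2.000)–(1.000,1.136)
cell (0,2): code 1100 → (0.006,3.000)–(0.186,2.000)
cell (0,3): code 1100 → (0.461,4.000)–(0.006,3.000)
cell (0,4): code 1000 → (1.000,4.460)–(0.461,4.000)
cell (1,0): code 0100 → (1.510,1.000)–(2.000,0.891)
cell (1,1): code 1110 → (1.000,1.136)–(1.510,1.000)
cell (1,4): code 1001 → (2.000,4.688)–(1.000,4.460)
cell (2,0): code 0010 → (2.000,0.891)–(2.330,1.000)
cell (2,1): code 0111 → (2.330,1.000)–(3.000,1.282)
cell (2,4): code 1001 → (3.000,4.329)–(2.000,4.688)
cell (3,1): code 0010 → (3.000,1.282)–(3.605,2.000)
cell (3,2): code 0011 → (3.605,2.000)–(3.777,3.000)
cell (3,3): code 0011 → (3.777,3.000)–(3.344,4.000)
cell (3,4): code 0001 → (3.344,4.000)–(3.000,4.329)
total: 14 segments, chained into 1 closed loop(s), length Σ = 11.722468

segments=14 loops=1 length=11.722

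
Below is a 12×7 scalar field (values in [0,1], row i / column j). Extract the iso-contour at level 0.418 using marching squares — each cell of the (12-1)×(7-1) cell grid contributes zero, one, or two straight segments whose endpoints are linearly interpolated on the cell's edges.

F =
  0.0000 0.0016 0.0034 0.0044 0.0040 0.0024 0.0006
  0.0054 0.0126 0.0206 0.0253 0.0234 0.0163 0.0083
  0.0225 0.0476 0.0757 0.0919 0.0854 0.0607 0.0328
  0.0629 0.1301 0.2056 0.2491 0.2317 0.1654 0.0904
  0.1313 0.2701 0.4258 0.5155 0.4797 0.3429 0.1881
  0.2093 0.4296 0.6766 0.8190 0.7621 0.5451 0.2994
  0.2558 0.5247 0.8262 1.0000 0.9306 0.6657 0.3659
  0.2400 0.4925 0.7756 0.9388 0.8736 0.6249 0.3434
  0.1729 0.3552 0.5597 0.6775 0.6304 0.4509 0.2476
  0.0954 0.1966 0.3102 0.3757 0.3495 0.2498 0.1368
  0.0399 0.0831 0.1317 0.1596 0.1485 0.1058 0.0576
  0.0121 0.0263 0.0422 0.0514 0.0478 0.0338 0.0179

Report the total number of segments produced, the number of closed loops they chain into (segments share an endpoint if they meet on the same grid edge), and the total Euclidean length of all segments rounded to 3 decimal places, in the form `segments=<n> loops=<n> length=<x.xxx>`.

segments=20 loops=1 length=16.301

cell (3,1): code 0100 → (3.965,2.000)–(4.000,1.950)
cell (3,2): code 1100 → (3.634,3.000)–(3.965,2.000)
cell (3,3): code 1100 → (3.751,4.000)–(3.634,3.000)
cell (3,4): code 1000 → (4.000,4.451)–(3.751,4.000)
cell (4,0): code 0100 → (4.927,1.000)–(5.000,0.947)
cell (4,1): code 1110 → (4.000,1.950)–(4.927,1.000)
cell (4,4): code 1101 → (4.371,5.000)–(4.000,4.451)
cell (4,5): code 1000 → (5.000,5.517)–(4.371,5.000)
cell (5,0): code 0110 → (5.000,0.947)–(6.000,0.603)
cell (5,5): code 1001 → (6.000,5.826)–(5.000,5.517)
cell (6,0): code 0110 → (6.000,0.603)–(7.000,0.705)
cell (6,5): code 1001 → (7.000,5.735)–(6.000,5.826)
cell (7,0): code 0010 → (7.000,0.705)–(7.543,1.000)
cell (7,1): code 0111 → (7.543,1.000)–(8.000,1.307)
cell (7,5): code 1001 → (8.000,5.162)–(7.000,5.735)
cell (8,1): code 0010 → (8.000,1.307)–(8.568,2.000)
cell (8,2): code 0011 → (8.568,2.000)–(8.860,3.000)
cell (8,3): code 0011 → (8.860,3.000)–(8.756,4.000)
cell (8,4): code 0011 → (8.756,4.000)–(8.164,5.000)
cell (8,5): code 0001 → (8.164,5.000)–(8.000,5.162)
total: 20 segments, chained into 1 closed loop(s), length Σ = 16.300830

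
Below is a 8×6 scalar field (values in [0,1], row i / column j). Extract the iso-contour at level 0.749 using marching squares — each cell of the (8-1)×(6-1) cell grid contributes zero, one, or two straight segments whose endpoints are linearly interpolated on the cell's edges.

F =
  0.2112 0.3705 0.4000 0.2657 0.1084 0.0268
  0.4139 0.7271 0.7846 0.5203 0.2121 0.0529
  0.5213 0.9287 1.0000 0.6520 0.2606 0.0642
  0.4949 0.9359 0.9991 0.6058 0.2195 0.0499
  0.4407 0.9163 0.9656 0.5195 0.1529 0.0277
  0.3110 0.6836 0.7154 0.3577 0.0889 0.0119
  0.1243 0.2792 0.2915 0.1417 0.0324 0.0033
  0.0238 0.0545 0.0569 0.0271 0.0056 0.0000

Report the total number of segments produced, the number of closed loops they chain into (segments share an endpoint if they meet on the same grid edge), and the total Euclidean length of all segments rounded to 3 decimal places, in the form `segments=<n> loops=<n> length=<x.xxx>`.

segments=12 loops=1 length=10.161

cell (0,1): code 0100 → (0.907,2.000)–(1.000,1.381)
cell (0,2): code 1000 → (1.000,2.135)–(0.907,2.000)
cell (1,0): code 0100 → (1.109,1.000)–(2.000,0.559)
cell (1,1): code 1110 → (1.000,1.381)–(1.109,1.000)
cell (1,2): code 1001 → (2.000,2.721)–(1.000,2.135)
cell (2,0): code 0110 → (2.000,0.559)–(3.000,0.576)
cell (2,2): code 1001 → (3.000,2.636)–(2.000,2.721)
cell (3,0): code 0110 → (3.000,0.576)–(4.000,0.648)
cell (3,2): code 1001 → (4.000,2.486)–(3.000,2.636)
cell (4,0): code 0010 → (4.000,0.648)–(4.719,1.000)
cell (4,1): code 0011 → (4.719,1.000)–(4.866,2.000)
cell (4,2): code 0001 → (4.866,2.000)–(4.000,2.486)
total: 12 segments, chained into 1 closed loop(s), length Σ = 10.160673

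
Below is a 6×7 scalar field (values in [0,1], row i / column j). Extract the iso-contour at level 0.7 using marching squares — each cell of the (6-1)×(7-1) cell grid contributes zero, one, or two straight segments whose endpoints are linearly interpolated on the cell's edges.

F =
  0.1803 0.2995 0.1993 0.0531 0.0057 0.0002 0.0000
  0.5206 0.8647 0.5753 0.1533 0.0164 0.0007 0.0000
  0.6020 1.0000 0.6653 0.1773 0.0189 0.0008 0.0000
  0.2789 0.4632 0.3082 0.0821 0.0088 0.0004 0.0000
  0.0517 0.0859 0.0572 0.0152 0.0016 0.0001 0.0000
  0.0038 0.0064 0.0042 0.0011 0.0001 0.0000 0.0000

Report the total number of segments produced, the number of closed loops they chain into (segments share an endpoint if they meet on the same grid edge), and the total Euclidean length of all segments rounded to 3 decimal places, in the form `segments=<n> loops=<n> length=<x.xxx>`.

segments=6 loops=1 length=5.284

cell (0,0): code 0100 → (0.709,1.000)–(1.000,0.521)
cell (0,1): code 1000 → (1.000,1.569)–(0.709,1.000)
cell (1,0): code 0110 → (1.000,0.521)–(2.000,0.246)
cell (1,1): code 1001 → (2.000,1.896)–(1.000,1.569)
cell (2,0): code 0010 → (2.000,0.246)–(2.559,1.000)
cell (2,1): code 0001 → (2.559,1.000)–(2.000,1.896)
total: 6 segments, chained into 1 closed loop(s), length Σ = 5.283704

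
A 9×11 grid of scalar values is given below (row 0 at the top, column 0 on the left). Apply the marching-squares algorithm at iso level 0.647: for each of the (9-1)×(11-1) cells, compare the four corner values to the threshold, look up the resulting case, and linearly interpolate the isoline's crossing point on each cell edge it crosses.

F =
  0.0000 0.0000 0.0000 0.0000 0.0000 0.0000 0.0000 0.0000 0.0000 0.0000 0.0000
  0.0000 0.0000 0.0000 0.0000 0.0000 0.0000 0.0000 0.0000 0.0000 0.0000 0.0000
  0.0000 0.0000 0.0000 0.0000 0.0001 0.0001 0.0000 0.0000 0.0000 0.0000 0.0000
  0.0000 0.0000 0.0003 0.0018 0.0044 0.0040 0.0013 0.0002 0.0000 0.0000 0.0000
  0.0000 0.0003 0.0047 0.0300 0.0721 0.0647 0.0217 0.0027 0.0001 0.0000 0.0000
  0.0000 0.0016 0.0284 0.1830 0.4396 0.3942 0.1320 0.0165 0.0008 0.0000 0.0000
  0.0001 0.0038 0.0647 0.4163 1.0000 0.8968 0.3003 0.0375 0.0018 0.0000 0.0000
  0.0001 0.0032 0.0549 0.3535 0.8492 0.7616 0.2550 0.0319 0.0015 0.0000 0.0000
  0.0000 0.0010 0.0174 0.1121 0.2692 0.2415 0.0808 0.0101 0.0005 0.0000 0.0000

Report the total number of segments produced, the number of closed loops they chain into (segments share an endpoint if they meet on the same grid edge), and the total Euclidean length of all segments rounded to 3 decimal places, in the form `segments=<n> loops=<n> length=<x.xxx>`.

segments=8 loops=1 length=6.430

cell (5,3): code 0100 → (5.370,4.000)–(6.000,3.395)
cell (5,4): code 1100 → (5.503,5.000)–(5.370,4.000)
cell (5,5): code 1000 → (6.000,5.419)–(5.503,5.000)
cell (6,3): code 0110 → (6.000,3.395)–(7.000,3.592)
cell (6,5): code 1001 → (7.000,5.226)–(6.000,5.419)
cell (7,3): code 0010 → (7.000,3.592)–(7.349,4.000)
cell (7,4): code 0011 → (7.349,4.000)–(7.220,5.000)
cell (7,5): code 0001 → (7.220,5.000)–(7.000,5.226)
total: 8 segments, chained into 1 closed loop(s), length Σ = 6.430072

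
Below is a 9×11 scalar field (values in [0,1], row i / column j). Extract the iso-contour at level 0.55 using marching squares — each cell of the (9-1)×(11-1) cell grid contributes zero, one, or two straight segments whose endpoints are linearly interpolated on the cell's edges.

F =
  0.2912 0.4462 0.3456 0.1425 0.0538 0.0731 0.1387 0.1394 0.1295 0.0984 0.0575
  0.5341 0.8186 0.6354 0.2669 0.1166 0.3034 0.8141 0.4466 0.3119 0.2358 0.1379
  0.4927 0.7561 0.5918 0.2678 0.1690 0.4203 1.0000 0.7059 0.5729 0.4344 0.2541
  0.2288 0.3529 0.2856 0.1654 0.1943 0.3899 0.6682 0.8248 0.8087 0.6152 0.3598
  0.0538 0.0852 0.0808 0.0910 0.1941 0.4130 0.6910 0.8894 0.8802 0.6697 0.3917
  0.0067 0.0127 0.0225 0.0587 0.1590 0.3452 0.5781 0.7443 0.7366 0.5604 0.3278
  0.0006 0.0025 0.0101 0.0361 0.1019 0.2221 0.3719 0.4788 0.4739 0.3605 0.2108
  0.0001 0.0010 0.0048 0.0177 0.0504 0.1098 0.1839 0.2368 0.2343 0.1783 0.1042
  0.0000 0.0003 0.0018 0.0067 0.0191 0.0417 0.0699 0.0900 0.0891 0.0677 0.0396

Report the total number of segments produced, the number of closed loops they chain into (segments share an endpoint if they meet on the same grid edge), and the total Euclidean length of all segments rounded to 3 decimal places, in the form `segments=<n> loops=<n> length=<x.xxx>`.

segments=26 loops=2 length=21.485

cell (0,0): code 0100 → (0.279,1.000)–(1.000,0.056)
cell (0,1): code 1100 → (0.705,2.000)–(0.279,1.000)
cell (0,2): code 1000 → (1.000,2.232)–(0.705,2.000)
cell (0,5): code 0100 → (0.609,6.000)–(1.000,5.483)
cell (0,6): code 1000 → (1.000,6.719)–(0.609,6.000)
cell (1,0): code 0110 → (1.000,0.056)–(2.000,0.218)
cell (1,2): code 1001 → (2.000,2.129)–(1.000,2.232)
cell (1,5): code 0110 → (1.000,5.483)–(2.000,5.224)
cell (1,6): code 1101 → (1.399,7.000)–(1.000,6.719)
cell (1,7): code 1100 → (1.912,8.000)–(1.399,7.000)
cell (1,8): code 1000 → (2.000,8.165)–(1.912,8.000)
cell (2,0): code 0010 → (2.000,0.218)–(2.511,1.000)
cell (2,1): code 0011 → (2.511,1.000)–(2.137,2.000)
cell (2,2): code 0001 → (2.137,2.000)–(2.000,2.129)
cell (2,5): code 0110 → (2.000,5.224)–(3.000,5.575)
cell (2,8): code 1101 → (2.639,9.000)–(2.000,8.165)
cell (2,9): code 1000 → (3.000,9.255)–(2.639,9.000)
cell (3,5): code 0110 → (3.000,5.575)–(4.000,5.493)
cell (3,9): code 1001 → (4.000,9.431)–(3.000,9.255)
cell (4,5): code 0110 → (4.000,5.493)–(5.000,5.879)
cell (4,9): code 1001 → (5.000,9.045)–(4.000,9.431)
cell (5,5): code 0010 → (5.000,5.879)–(5.136,6.000)
cell (5,6): code 0011 → (5.136,6.000)–(5.732,7.000)
cell (5,7): code 0011 → (5.732,7.000)–(5.710,8.000)
cell (5,8): code 0011 → (5.710,8.000)–(5.052,9.000)
cell (5,9): code 0001 → (5.052,9.000)–(5.000,9.045)
total: 26 segments, chained into 2 closed loop(s), length Σ = 21.485421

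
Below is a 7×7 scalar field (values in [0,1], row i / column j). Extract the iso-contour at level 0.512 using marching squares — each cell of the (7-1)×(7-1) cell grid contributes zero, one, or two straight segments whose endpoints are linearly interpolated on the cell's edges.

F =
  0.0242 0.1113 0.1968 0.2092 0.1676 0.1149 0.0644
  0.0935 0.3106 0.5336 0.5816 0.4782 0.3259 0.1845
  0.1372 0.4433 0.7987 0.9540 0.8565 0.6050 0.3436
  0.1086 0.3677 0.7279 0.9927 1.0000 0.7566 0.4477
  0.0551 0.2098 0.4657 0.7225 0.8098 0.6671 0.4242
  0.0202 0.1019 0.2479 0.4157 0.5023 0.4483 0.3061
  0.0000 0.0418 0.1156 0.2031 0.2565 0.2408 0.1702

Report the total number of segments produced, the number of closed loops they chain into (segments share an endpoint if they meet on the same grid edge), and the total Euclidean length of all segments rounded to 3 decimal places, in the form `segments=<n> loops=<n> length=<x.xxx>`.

segments=16 loops=1 length=13.520

cell (0,1): code 0100 → (0.936,2.000)–(1.000,1.903)
cell (0,2): code 1100 → (0.813,3.000)–(0.936,2.000)
cell (0,3): code 1000 → (1.000,3.673)–(0.813,3.000)
cell (1,1): code 0110 → (1.000,1.903)–(2.000,1.193)
cell (1,3): code 1101 → (1.089,4.000)–(1.000,3.673)
cell (1,4): code 1100 → (1.667,5.000)–(1.089,4.000)
cell (1,5): code 1000 → (2.000,5.356)–(1.667,5.000)
cell (2,1): code 0110 → (2.000,1.193)–(3.000,1.401)
cell (2,5): code 1001 → (3.000,5.792)–(2.000,5.356)
cell (3,1): code 0010 → (3.000,1.401)–(3.823,2.000)
cell (3,2): code 0111 → (3.823,2.000)–(4.000,2.180)
cell (3,5): code 1001 → (4.000,5.639)–(3.000,5.792)
cell (4,2): code 0010 → (4.000,2.180)–(4.686,3.000)
cell (4,3): code 0011 → (4.686,3.000)–(4.968,4.000)
cell (4,4): code 0011 → (4.968,4.000)–(4.709,5.000)
cell (4,5): code 0001 → (4.709,5.000)–(4.000,5.639)
total: 16 segments, chained into 1 closed loop(s), length Σ = 13.519620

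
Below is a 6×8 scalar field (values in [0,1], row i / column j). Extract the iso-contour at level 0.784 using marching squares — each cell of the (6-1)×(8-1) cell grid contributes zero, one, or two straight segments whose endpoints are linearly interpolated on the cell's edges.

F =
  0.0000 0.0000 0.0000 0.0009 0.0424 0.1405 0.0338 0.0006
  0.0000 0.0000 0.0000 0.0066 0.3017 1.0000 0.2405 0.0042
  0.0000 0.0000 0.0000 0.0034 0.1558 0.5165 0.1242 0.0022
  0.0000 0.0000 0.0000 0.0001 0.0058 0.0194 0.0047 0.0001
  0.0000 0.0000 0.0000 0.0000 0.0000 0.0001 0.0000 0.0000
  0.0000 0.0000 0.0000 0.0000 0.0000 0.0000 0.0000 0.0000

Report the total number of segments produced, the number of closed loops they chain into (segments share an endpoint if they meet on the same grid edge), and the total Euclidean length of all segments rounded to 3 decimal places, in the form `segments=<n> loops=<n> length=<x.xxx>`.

segments=4 loops=1 length=1.851

cell (0,4): code 0100 → (0.749,5.000)–(1.000,4.691)
cell (0,5): code 1000 → (1.000,5.284)–(0.749,5.000)
cell (1,4): code 0010 → (1.000,4.691)–(1.447,5.000)
cell (1,5): code 0001 → (1.447,5.000)–(1.000,5.284)
total: 4 segments, chained into 1 closed loop(s), length Σ = 1.851030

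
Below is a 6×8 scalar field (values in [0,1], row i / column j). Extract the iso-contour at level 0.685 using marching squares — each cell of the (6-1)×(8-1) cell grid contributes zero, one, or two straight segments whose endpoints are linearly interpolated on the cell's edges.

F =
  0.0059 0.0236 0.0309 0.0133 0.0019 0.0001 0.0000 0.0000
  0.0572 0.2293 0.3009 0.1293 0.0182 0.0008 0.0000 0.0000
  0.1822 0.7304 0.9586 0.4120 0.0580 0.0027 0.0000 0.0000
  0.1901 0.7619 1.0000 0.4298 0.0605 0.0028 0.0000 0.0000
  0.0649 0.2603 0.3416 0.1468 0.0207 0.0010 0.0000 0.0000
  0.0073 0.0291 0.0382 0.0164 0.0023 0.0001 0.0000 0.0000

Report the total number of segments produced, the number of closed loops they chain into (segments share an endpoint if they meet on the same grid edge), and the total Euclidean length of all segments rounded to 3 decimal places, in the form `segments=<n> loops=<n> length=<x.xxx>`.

segments=8 loops=1 length=5.814

cell (1,0): code 0100 → (1.909,1.000)–(2.000,0.917)
cell (1,1): code 1100 → (1.584,2.000)–(1.909,1.000)
cell (1,2): code 1000 → (2.000,2.501)–(1.584,2.000)
cell (2,0): code 0110 → (2.000,0.917)–(3.000,0.866)
cell (2,2): code 1001 → (3.000,2.552)–(2.000,2.501)
cell (3,0): code 0010 → (3.000,0.866)–(3.153,1.000)
cell (3,1): code 0011 → (3.153,1.000)–(3.478,2.000)
cell (3,2): code 0001 → (3.478,2.000)–(3.000,2.552)
total: 8 segments, chained into 1 closed loop(s), length Σ = 5.814157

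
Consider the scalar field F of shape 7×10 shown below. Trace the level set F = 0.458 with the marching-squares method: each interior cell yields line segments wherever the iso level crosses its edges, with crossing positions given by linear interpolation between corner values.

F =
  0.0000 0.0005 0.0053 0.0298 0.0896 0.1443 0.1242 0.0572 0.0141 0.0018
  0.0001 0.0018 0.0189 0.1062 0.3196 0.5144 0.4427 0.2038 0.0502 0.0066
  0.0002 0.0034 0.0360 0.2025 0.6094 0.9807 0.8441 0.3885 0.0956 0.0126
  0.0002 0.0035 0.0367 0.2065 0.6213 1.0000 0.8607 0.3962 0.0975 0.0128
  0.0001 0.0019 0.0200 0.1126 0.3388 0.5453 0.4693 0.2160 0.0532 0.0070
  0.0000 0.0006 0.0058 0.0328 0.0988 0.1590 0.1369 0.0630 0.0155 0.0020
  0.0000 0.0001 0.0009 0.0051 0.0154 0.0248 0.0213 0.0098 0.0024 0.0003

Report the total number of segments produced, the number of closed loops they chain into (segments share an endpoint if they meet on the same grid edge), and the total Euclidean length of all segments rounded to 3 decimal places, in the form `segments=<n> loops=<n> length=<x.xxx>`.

cell (0,4): code 0100 → (0.848,5.000)–(1.000,4.710)
cell (0,5): code 1000 → (1.000,5.787)–(0.848,5.000)
cell (1,3): code 0100 → (1.478,4.000)–(2.000,3.628)
cell (1,4): code 1110 → (1.000,4.710)–(1.478,4.000)
cell (1,5): code 1101 → (1.038,6.000)–(1.000,5.787)
cell (1,6): code 1000 → (2.000,6.847)–(1.038,6.000)
cell (2,3): code 0110 → (2.000,3.628)–(3.000,3.606)
cell (2,6): code 1001 → (3.000,6.867)–(2.000,6.847)
cell (3,3): code 0010 → (3.000,3.606)–(3.578,4.000)
cell (3,4): code 0111 → (3.578,4.000)–(4.000,4.577)
cell (3,6): code 1001 → (4.000,6.045)–(3.000,6.867)
cell (4,4): code 0010 → (4.000,4.577)–(4.226,5.000)
cell (4,5): code 0011 → (4.226,5.000)–(4.034,6.000)
cell (4,6): code 0001 → (4.034,6.000)–(4.000,6.045)
total: 14 segments, chained into 1 closed loop(s), length Σ = 10.387829

segments=14 loops=1 length=10.388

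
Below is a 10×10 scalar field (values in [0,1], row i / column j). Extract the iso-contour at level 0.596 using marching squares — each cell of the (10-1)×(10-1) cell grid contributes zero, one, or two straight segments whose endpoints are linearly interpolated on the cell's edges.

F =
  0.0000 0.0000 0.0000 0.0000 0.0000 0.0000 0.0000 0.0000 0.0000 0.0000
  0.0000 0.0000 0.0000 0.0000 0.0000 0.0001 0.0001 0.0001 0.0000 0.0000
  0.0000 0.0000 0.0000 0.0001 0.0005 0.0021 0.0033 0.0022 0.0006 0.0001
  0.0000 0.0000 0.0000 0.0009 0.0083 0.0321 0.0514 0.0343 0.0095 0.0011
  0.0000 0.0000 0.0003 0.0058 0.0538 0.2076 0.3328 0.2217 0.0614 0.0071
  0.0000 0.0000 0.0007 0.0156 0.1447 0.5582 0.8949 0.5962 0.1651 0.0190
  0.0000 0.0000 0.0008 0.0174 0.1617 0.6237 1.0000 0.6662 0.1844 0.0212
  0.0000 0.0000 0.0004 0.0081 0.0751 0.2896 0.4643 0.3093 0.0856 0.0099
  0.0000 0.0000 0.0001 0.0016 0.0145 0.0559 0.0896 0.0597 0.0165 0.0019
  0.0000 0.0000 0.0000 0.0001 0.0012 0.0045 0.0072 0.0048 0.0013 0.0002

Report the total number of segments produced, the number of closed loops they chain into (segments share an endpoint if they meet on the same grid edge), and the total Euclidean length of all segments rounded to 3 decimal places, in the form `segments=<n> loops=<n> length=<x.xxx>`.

cell (4,5): code 0100 → (4.468,6.000)–(5.000,5.112)
cell (4,6): code 1100 → (4.999,7.000)–(4.468,6.000)
cell (4,7): code 1000 → (5.000,7.000)–(4.999,7.000)
cell (5,4): code 0100 → (5.577,5.000)–(6.000,4.940)
cell (5,5): code 1110 → (5.000,5.112)–(5.577,5.000)
cell (5,7): code 1001 → (6.000,7.146)–(5.000,7.000)
cell (6,4): code 0010 → (6.000,4.940)–(6.083,5.000)
cell (6,5): code 0011 → (6.083,5.000)–(6.754,6.000)
cell (6,6): code 0011 → (6.754,6.000)–(6.197,7.000)
cell (6,7): code 0001 → (6.197,7.000)–(6.000,7.146)
total: 10 segments, chained into 1 closed loop(s), length Σ = 6.889779

segments=10 loops=1 length=6.890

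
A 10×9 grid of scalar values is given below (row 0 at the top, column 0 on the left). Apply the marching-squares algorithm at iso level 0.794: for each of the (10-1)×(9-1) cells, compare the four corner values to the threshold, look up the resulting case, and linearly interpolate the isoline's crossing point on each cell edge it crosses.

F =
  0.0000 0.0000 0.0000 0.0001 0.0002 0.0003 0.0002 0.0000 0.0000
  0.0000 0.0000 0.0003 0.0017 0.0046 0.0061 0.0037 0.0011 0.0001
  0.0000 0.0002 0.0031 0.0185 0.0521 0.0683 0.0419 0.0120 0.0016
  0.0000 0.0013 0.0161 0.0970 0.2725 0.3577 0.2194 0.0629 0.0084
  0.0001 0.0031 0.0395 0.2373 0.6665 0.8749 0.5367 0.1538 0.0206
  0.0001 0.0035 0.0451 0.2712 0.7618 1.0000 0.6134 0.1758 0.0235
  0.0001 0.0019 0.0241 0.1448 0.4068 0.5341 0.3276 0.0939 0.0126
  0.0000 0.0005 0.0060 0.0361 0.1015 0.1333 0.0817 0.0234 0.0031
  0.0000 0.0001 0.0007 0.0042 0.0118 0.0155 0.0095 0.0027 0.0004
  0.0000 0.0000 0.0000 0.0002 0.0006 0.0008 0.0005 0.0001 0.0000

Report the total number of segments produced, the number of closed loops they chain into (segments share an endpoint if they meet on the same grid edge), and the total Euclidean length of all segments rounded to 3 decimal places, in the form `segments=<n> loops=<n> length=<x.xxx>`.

cell (3,4): code 0100 → (3.844,5.000)–(4.000,4.612)
cell (3,5): code 1000 → (4.000,5.239)–(3.844,5.000)
cell (4,4): code 0110 → (4.000,4.612)–(5.000,4.135)
cell (4,5): code 1001 → (5.000,5.533)–(4.000,5.239)
cell (5,4): code 0010 → (5.000,4.135)–(5.442,5.000)
cell (5,5): code 0001 → (5.442,5.000)–(5.000,5.533)
total: 6 segments, chained into 1 closed loop(s), length Σ = 4.518038

segments=6 loops=1 length=4.518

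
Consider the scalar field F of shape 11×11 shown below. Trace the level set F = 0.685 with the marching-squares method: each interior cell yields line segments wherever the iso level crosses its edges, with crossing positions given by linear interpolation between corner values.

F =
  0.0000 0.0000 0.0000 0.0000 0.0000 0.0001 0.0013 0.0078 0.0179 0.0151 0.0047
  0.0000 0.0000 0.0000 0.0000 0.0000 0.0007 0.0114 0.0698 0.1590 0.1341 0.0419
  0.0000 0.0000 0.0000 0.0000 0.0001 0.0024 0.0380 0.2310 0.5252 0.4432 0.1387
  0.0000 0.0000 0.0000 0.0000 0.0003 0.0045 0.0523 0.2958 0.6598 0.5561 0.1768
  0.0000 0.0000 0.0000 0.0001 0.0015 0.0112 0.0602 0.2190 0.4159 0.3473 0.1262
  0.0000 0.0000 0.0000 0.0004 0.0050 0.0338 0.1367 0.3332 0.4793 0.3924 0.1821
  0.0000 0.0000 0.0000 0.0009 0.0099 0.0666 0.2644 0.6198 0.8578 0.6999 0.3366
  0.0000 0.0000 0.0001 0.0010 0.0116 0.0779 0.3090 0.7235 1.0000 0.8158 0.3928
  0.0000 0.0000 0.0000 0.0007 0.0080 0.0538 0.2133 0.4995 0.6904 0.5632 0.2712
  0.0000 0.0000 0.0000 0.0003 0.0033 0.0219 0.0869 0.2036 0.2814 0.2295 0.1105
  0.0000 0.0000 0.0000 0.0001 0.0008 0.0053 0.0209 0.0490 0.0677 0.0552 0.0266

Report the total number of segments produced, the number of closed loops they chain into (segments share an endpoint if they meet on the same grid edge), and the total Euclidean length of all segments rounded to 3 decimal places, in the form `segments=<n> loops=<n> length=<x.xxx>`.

cell (5,7): code 0100 → (5.543,8.000)–(6.000,7.274)
cell (5,8): code 1100 → (5.952,9.000)–(5.543,8.000)
cell (5,9): code 1000 → (6.000,9.041)–(5.952,9.000)
cell (6,6): code 0100 → (6.629,7.000)–(7.000,6.907)
cell (6,7): code 1110 → (6.000,7.274)–(6.629,7.000)
cell (6,9): code 1001 → (7.000,9.309)–(6.000,9.041)
cell (7,6): code 0010 → (7.000,6.907)–(7.172,7.000)
cell (7,7): code 0111 → (7.172,7.000)–(8.000,7.972)
cell (7,8): code 1011 → (8.000,8.042)–(7.518,9.000)
cell (7,9): code 0001 → (7.518,9.000)–(7.000,9.309)
cell (8,7): code 0010 → (8.000,7.972)–(8.013,8.000)
cell (8,8): code 0001 → (8.013,8.000)–(8.000,8.042)
total: 12 segments, chained into 1 closed loop(s), length Σ = 7.328056

segments=12 loops=1 length=7.328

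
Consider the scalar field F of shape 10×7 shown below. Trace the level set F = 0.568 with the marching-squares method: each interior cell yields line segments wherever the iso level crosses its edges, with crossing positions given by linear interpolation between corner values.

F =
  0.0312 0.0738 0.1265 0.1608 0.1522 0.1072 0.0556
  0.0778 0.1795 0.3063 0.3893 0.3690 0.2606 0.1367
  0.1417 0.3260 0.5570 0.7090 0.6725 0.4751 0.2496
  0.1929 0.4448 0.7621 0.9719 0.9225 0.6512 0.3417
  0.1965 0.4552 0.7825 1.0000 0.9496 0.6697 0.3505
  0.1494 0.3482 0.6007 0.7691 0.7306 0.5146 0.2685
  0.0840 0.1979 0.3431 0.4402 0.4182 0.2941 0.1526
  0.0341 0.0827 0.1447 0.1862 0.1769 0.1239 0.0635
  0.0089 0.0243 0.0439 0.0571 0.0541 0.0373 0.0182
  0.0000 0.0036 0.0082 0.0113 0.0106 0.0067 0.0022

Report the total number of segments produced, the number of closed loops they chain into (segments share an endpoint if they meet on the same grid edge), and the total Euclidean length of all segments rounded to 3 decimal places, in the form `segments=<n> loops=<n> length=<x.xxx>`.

segments=16 loops=1 length=12.628

cell (1,2): code 0100 → (1.559,3.000)–(2.000,2.072)
cell (1,3): code 1100 → (1.656,4.000)–(1.559,3.000)
cell (1,4): code 1000 → (2.000,4.529)–(1.656,4.000)
cell (2,1): code 0100 → (2.054,2.000)–(3.000,1.388)
cell (2,2): code 1110 → (2.000,2.072)–(2.054,2.000)
cell (2,4): code 1101 → (2.528,5.000)–(2.000,4.529)
cell (2,5): code 1000 → (3.000,5.269)–(2.528,5.000)
cell (3,1): code 0110 → (3.000,1.388)–(4.000,1.345)
cell (3,5): code 1001 → (4.000,5.319)–(3.000,5.269)
cell (4,1): code 0110 → (4.000,1.345)–(5.000,1.870)
cell (4,4): code 1011 → (5.000,4.753)–(4.656,5.000)
cell (4,5): code 0001 → (4.656,5.000)–(4.000,5.319)
cell (5,1): code 0010 → (5.000,1.870)–(5.127,2.000)
cell (5,2): code 0011 → (5.127,2.000)–(5.611,3.000)
cell (5,3): code 0011 → (5.611,3.000)–(5.520,4.000)
cell (5,4): code 0001 → (5.520,4.000)–(5.000,4.753)
total: 16 segments, chained into 1 closed loop(s), length Σ = 12.627532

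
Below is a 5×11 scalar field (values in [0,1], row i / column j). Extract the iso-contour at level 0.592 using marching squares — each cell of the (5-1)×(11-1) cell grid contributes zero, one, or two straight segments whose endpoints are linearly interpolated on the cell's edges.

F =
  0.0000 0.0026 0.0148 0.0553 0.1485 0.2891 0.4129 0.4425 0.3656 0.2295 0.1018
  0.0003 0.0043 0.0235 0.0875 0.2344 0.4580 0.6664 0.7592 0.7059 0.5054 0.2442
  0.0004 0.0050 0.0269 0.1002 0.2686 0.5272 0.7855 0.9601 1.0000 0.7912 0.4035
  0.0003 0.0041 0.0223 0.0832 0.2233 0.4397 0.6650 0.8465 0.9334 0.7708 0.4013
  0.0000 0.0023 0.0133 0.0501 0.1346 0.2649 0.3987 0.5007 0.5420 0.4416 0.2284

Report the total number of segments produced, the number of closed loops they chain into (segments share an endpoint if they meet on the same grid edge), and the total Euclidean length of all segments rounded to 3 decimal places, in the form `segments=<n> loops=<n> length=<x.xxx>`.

segments=14 loops=1 length=12.037

cell (0,5): code 0100 → (0.707,6.000)–(1.000,5.643)
cell (0,6): code 1100 → (0.472,7.000)–(0.707,6.000)
cell (0,7): code 1100 → (0.665,8.000)–(0.472,7.000)
cell (0,8): code 1000 → (1.000,8.568)–(0.665,8.000)
cell (1,5): code 0110 → (1.000,5.643)–(2.000,5.251)
cell (1,8): code 1101 → (1.303,9.000)–(1.000,8.568)
cell (1,9): code 1000 → (2.000,9.514)–(1.303,9.000)
cell (2,5): code 0110 → (2.000,5.251)–(3.000,5.676)
cell (2,9): code 1001 → (3.000,9.484)–(2.000,9.514)
cell (3,5): code 0010 → (3.000,5.676)–(3.274,6.000)
cell (3,6): code 0011 → (3.274,6.000)–(3.736,7.000)
cell (3,7): code 0011 → (3.736,7.000)–(3.872,8.000)
cell (3,8): code 0011 → (3.872,8.000)–(3.543,9.000)
cell (3,9): code 0001 → (3.543,9.000)–(3.000,9.484)
total: 14 segments, chained into 1 closed loop(s), length Σ = 12.037180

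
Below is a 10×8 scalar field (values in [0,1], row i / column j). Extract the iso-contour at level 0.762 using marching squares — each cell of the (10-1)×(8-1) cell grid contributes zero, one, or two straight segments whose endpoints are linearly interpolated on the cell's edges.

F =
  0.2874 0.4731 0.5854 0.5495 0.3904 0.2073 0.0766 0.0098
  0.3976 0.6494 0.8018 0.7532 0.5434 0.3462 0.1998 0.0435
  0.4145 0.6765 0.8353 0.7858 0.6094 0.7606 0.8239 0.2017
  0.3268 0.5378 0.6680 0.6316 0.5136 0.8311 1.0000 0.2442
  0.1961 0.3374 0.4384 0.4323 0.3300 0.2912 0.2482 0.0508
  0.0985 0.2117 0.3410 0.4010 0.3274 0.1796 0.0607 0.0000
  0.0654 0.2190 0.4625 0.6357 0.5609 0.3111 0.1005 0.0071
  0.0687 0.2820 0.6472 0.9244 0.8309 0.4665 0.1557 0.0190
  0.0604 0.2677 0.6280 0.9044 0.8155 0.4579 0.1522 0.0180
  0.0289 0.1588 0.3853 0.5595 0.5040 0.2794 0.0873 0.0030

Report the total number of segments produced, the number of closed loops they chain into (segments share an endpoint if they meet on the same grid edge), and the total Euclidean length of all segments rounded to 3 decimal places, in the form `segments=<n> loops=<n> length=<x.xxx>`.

cell (0,1): code 0100 → (0.816,2.000)–(1.000,1.739)
cell (0,2): code 1000 → (1.000,2.819)–(0.816,2.000)
cell (1,1): code 0110 → (1.000,1.739)–(2.000,1.538)
cell (1,2): code 1101 → (1.270,3.000)–(1.000,2.819)
cell (1,3): code 1000 → (2.000,3.135)–(1.270,3.000)
cell (1,5): code 0100 → (1.901,6.000)–(2.000,5.022)
cell (1,6): code 1000 → (2.000,6.099)–(1.901,6.000)
cell (2,1): code 0010 → (2.000,1.538)–(2.438,2.000)
cell (2,2): code 0011 → (2.438,2.000)–(2.154,3.000)
cell (2,3): code 0001 → (2.154,3.000)–(2.000,3.135)
cell (2,4): code 0100 → (2.020,5.000)–(3.000,4.782)
cell (2,5): code 1110 → (2.000,5.022)–(2.020,5.000)
cell (2,6): code 1001 → (3.000,6.315)–(2.000,6.099)
cell (3,4): code 0010 → (3.000,4.782)–(3.128,5.000)
cell (3,5): code 0011 → (3.128,5.000)–(3.317,6.000)
cell (3,6): code 0001 → (3.317,6.000)–(3.000,6.315)
cell (6,2): code 0100 → (6.437,3.000)–(7.000,2.414)
cell (6,3): code 1100 → (6.745,4.000)–(6.437,3.000)
cell (6,4): code 1000 → (7.000,4.189)–(6.745,4.000)
cell (7,2): code 0110 → (7.000,2.414)–(8.000,2.485)
cell (7,4): code 1001 → (8.000,4.150)–(7.000,4.189)
cell (8,2): code 0010 → (8.000,2.485)–(8.413,3.000)
cell (8,3): code 0011 → (8.413,3.000)–(8.172,4.000)
cell (8,4): code 0001 → (8.172,4.000)–(8.000,4.150)
total: 24 segments, chained into 3 closed loop(s), length Σ = 16.119576

segments=24 loops=3 length=16.120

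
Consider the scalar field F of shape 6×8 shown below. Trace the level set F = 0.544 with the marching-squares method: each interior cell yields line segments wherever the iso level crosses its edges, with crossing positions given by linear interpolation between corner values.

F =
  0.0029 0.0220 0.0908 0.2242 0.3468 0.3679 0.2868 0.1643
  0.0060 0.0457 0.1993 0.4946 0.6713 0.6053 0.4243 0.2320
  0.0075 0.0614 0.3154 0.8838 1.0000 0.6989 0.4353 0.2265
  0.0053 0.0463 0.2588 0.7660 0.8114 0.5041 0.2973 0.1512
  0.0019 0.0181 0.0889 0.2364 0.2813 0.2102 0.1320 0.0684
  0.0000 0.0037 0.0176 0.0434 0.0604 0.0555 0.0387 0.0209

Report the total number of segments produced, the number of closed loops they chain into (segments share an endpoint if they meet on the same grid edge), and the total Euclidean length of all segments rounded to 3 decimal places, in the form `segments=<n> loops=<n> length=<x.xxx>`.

segments=12 loops=1 length=9.510

cell (0,3): code 0100 → (0.608,4.000)–(1.000,3.280)
cell (0,4): code 1100 → (0.742,5.000)–(0.608,4.000)
cell (0,5): code 1000 → (1.000,5.339)–(0.742,5.000)
cell (1,2): code 0100 → (1.127,3.000)–(2.000,2.402)
cell (1,3): code 1110 → (1.000,3.280)–(1.127,3.000)
cell (1,5): code 1001 → (2.000,5.588)–(1.000,5.339)
cell (2,2): code 0110 → (2.000,2.402)–(3.000,2.562)
cell (2,4): code 1011 → (3.000,4.870)–(2.795,5.000)
cell (2,5): code 0001 → (2.795,5.000)–(2.000,5.588)
cell (3,2): code 0010 → (3.000,2.562)–(3.419,3.000)
cell (3,3): code 0011 → (3.419,3.000)–(3.504,4.000)
cell (3,4): code 0001 → (3.504,4.000)–(3.000,4.870)
total: 12 segments, chained into 1 closed loop(s), length Σ = 9.510302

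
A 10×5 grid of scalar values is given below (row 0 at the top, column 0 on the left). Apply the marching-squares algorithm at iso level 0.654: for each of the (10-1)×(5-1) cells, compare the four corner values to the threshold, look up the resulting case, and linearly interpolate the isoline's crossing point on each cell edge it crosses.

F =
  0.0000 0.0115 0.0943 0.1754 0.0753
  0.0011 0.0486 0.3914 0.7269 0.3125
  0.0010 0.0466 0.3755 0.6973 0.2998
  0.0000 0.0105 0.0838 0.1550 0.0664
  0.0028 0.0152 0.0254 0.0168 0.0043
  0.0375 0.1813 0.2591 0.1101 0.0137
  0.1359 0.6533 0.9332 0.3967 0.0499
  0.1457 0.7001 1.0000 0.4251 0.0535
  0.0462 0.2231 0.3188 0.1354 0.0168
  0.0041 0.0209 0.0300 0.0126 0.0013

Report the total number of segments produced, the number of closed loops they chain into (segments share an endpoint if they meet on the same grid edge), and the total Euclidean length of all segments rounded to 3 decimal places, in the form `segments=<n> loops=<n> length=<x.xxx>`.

segments=14 loops=2 length=8.520

cell (0,2): code 0100 → (0.868,3.000)–(1.000,2.783)
cell (0,3): code 1000 → (1.000,3.176)–(0.868,3.000)
cell (1,2): code 0110 → (1.000,2.783)–(2.000,2.865)
cell (1,3): code 1001 → (2.000,3.109)–(1.000,3.176)
cell (2,2): code 0010 → (2.000,2.865)–(2.080,3.000)
cell (2,3): code 0001 → (2.080,3.000)–(2.000,3.109)
cell (5,1): code 0100 → (5.586,2.000)–(6.000,1.003)
cell (5,2): code 1000 → (6.000,2.520)–(5.586,2.000)
cell (6,0): code 0100 → (6.015,1.000)–(7.000,0.917)
cell (6,1): code 1110 → (6.000,1.003)–(6.015,1.000)
cell (6,2): code 1001 → (7.000,2.602)–(6.000,2.520)
cell (7,0): code 0010 → (7.000,0.917)–(7.097,1.000)
cell (7,1): code 0011 → (7.097,1.000)–(7.508,2.000)
cell (7,2): code 0001 → (7.508,2.000)–(7.000,2.602)
total: 14 segments, chained into 2 closed loop(s), length Σ = 8.520063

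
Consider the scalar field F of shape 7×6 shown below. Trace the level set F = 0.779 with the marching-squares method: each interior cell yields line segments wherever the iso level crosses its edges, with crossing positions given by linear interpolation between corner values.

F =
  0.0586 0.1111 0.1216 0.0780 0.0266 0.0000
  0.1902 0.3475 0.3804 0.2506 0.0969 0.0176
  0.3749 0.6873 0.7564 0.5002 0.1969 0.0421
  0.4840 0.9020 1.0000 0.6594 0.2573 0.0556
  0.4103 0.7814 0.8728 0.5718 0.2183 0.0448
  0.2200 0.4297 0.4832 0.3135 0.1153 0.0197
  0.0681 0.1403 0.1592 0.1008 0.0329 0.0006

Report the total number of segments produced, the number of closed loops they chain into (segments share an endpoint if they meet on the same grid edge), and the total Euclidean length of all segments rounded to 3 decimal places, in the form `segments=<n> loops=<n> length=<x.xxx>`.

cell (2,0): code 0100 → (2.427,1.000)–(3.000,0.706)
cell (2,1): code 1100 → (2.093,2.000)–(2.427,1.000)
cell (2,2): code 1000 → (3.000,2.649)–(2.093,2.000)
cell (3,0): code 0110 → (3.000,0.706)–(4.000,0.994)
cell (3,2): code 1001 → (4.000,2.312)–(3.000,2.649)
cell (4,0): code 0010 → (4.000,0.994)–(4.007,1.000)
cell (4,1): code 0011 → (4.007,1.000)–(4.241,2.000)
cell (4,2): code 0001 → (4.241,2.000)–(4.000,2.312)
total: 8 segments, chained into 1 closed loop(s), length Σ = 6.339950

segments=8 loops=1 length=6.340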